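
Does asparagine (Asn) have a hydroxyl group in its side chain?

The –OH-bearing residues are Ser, Thr (aliphatic alcohols), and Tyr (phenol).
Asparagine is not in this group.

No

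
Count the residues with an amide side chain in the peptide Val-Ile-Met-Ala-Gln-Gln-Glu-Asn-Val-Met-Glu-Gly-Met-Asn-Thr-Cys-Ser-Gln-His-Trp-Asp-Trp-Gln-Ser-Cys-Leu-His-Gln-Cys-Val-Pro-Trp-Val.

Asparagine (N) and glutamine (Q) have uncharged amide side chains.
Matching residues: Gln5, Gln6, Asn8, Asn14, Gln18, Gln23, Gln28.

7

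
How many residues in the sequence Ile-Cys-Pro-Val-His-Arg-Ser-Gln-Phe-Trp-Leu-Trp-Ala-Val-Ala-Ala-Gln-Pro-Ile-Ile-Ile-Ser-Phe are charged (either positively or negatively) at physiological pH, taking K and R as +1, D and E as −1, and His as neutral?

1

Charged side chains at pH ~7.4: K, R (positive); D, E (negative).
Matching residues: Arg6.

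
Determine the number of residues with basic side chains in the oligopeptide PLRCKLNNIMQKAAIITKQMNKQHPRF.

7

Lysine (K), arginine (R), and histidine (H) have basic, nitrogen-containing side chains.
Matching residues: R3, K5, K12, K18, K22, H24, R26.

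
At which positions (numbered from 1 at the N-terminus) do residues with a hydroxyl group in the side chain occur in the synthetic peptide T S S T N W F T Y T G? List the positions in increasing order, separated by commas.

1, 2, 3, 4, 8, 9, 10

S, T, and Y are the three residues with a side-chain hydroxyl.
Matching residues: T1, S2, S3, T4, T8, Y9, T10.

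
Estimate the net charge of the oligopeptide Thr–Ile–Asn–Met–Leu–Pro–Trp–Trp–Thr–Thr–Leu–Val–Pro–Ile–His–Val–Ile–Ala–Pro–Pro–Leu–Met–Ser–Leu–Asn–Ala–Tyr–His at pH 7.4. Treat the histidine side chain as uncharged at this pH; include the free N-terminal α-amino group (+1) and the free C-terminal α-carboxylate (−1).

At pH ~7.4 the Lys and Arg side chains are protonated (+1), the Asp and Glu side chains are deprotonated (−1), and with His taken as neutral all other side chains carry no charge.
Positive (K, R): none → +0.
Negative (D, E): none → −0.
The N-terminus (+1) and C-terminus (−1) cancel.
Net charge = (+0) + (−0) = 0.

0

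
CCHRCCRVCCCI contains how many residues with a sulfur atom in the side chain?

Cysteine (C, thiol) and methionine (M, thioether) are the two sulfur-containing amino acids.
Matching residues: C1, C2, C5, C6, C9, C10, C11.

7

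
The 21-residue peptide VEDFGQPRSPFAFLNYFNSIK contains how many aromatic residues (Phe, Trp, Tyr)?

Matching residues: F4, F11, F13, Y16, F17.

5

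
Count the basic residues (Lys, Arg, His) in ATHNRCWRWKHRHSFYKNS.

Matching residues: H3, R5, R8, K10, H11, R12, H13, K17.

8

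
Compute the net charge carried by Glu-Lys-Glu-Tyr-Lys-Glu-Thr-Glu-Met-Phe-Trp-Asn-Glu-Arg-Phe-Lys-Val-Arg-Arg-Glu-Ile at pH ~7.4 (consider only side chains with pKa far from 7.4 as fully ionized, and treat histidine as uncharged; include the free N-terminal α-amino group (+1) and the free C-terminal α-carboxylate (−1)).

At pH ~7.4 the Lys and Arg side chains are protonated (+1), the Asp and Glu side chains are deprotonated (−1), and with His taken as neutral all other side chains carry no charge.
Positive (K, R): Lys2, Lys5, Arg14, Lys16, Arg18, Arg19 → +6.
Negative (D, E): Glu1, Glu3, Glu6, Glu8, Glu13, Glu20 → −6.
The N-terminus (+1) and C-terminus (−1) cancel.
Net charge = (+6) + (−6) = 0.

0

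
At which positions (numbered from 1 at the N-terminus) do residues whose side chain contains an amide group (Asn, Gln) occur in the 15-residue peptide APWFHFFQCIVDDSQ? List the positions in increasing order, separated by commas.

Matching residues: Q8, Q15.

8, 15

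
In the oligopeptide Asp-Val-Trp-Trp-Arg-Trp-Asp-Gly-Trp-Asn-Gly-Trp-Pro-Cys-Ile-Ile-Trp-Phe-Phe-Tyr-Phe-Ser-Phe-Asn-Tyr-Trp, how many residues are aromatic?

13

The aromatic amino acids are Phe (F, benzyl), Trp (W, indole), and Tyr (Y, phenol).
Matching residues: Trp3, Trp4, Trp6, Trp9, Trp12, Trp17, Phe18, Phe19, Tyr20, Phe21, Phe23, Tyr25, Trp26.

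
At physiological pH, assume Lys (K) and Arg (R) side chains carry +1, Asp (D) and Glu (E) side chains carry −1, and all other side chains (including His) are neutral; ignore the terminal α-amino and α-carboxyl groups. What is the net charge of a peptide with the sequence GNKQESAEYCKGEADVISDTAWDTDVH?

-5

Positive (K, R): K3, K11 → +2.
Negative (D, E): E5, E8, E13, D15, D19, D23, D25 → −7.
Net charge = (+2) + (−7) = −5.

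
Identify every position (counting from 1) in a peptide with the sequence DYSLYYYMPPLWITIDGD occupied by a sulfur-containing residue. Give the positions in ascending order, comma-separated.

8

The sulfur-bearing residues are cysteine (–SH) and methionine (–S–CH₃).
Matching residues: M8.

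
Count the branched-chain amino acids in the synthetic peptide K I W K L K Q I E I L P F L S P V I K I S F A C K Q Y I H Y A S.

The BCAAs are Val, Leu, and Ile — aliphatic side chains with a branch point.
Matching residues: I2, L5, I8, I10, L11, L14, V17, I18, I20, I28.

10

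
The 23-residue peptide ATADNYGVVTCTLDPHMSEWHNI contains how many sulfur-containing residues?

Only Cys (C) and Met (M) have a sulfur atom in the side chain.
Matching residues: C11, M17.

2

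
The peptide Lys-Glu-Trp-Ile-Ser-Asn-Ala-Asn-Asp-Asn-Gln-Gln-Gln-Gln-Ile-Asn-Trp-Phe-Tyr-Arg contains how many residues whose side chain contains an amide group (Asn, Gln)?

Matching residues: Asn6, Asn8, Asn10, Gln11, Gln12, Gln13, Gln14, Asn16.

8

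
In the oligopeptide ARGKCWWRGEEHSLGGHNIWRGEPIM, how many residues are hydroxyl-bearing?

1

Serine (S), threonine (T), and tyrosine (Y) each carry a hydroxyl group on the side chain.
Matching residues: S13.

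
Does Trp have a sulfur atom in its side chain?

Only Cys (C) and Met (M) have a sulfur atom in the side chain.
Tryptophan is not in this group.

No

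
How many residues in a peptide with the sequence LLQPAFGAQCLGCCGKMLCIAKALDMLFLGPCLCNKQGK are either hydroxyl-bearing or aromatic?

2

Hydroxyl-bearing: S, T, Y. Aromatic: F, W, Y.
Hydroxyl-bearing residues here: none (0).
Aromatic residues here: F6, F28 (2).
(Y belongs to both groups, but none appear in this sequence.) Total = 0 + 2 = 2.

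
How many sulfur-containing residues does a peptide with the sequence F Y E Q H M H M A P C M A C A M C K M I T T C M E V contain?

10

Only Cys (C) and Met (M) have a sulfur atom in the side chain.
Matching residues: M6, M8, C11, M12, C14, M16, C17, M19, C23, M24.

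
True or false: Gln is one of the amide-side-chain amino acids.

True

The amide-side-chain residues are Asn (N) and Gln (Q).
Glutamine is in this group.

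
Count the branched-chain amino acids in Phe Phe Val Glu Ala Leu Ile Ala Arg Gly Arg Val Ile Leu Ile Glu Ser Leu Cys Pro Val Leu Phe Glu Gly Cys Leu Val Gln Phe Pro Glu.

Valine (V), leucine (L), and isoleucine (I) are the branched-chain amino acids.
Matching residues: Val3, Leu6, Ile7, Val12, Ile13, Leu14, Ile15, Leu18, Val21, Leu22, Leu27, Val28.

12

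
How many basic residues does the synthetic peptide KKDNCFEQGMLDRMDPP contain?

3

Lysine (K), arginine (R), and histidine (H) have basic, nitrogen-containing side chains.
Matching residues: K1, K2, R13.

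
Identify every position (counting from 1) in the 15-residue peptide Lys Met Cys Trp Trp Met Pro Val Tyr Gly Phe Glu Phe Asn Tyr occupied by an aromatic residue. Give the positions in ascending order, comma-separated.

4, 5, 9, 11, 13, 15

The aromatic amino acids are Phe (F, benzyl), Trp (W, indole), and Tyr (Y, phenol).
Matching residues: Trp4, Trp5, Tyr9, Phe11, Phe13, Tyr15.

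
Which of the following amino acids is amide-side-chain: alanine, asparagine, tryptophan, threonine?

asparagine

Only N (asparagine) and Q (glutamine) carry a side-chain carboxamide.
Of the listed options, only asparagine belongs to this group.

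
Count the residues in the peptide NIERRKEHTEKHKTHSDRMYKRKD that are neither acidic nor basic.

7

Acidic: D, E. Basic: K, R, H. All other residues are neither.
Matching residues: N1, I2, T9, T14, S16, M19, Y20.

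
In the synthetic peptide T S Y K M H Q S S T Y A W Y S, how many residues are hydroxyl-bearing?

9

S, T, and Y are the three residues with a side-chain hydroxyl.
Matching residues: T1, S2, Y3, S8, S9, T10, Y11, Y14, S15.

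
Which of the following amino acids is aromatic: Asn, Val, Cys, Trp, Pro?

The aromatic amino acids are Phe (F, benzyl), Trp (W, indole), and Tyr (Y, phenol).
Of the listed options, only Trp belongs to this group.

Trp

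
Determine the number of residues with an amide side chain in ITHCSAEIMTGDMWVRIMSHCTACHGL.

0

Only N (asparagine) and Q (glutamine) carry a side-chain carboxamide.
None of the 27 residues belong to this group.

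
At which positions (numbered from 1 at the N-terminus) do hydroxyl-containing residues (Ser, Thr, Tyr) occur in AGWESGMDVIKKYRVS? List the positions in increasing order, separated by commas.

5, 13, 16

Matching residues: S5, Y13, S16.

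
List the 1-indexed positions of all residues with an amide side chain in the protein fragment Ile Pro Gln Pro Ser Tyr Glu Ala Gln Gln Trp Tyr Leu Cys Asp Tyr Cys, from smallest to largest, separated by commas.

The amide-side-chain residues are Asn (N) and Gln (Q).
Matching residues: Gln3, Gln9, Gln10.

3, 9, 10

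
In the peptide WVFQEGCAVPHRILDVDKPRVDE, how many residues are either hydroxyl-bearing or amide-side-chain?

Hydroxyl-bearing: S, T, Y. Amide-side-chain: N, Q.
Hydroxyl-bearing residues here: none (0).
Amide-side-chain residues here: Q4 (1).
The two groups share no amino acid, so total = 0 + 1 = 1.

1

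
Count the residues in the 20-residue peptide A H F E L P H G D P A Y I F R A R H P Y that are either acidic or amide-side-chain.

2

Acidic: D, E. Amide-side-chain: N, Q.
Acidic residues here: E4, D9 (2).
Amide-side-chain residues here: none (0).
The two groups share no amino acid, so total = 2 + 0 = 2.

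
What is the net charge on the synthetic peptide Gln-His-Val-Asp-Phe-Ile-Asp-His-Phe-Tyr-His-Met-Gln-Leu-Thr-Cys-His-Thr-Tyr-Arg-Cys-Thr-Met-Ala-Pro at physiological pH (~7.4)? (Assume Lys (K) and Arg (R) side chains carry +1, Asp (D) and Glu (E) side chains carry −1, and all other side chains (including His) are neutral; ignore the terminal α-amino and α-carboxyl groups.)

-1

Positive (K, R): Arg20 → +1.
Negative (D, E): Asp4, Asp7 → −2.
Net charge = (+1) + (−2) = −1.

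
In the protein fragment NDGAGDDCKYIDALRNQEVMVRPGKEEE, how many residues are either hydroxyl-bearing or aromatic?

1

Hydroxyl-bearing: S, T, Y. Aromatic: F, W, Y.
Hydroxyl-bearing residues here: Y10 (1).
Aromatic residues here: Y10 (1).
Y is in both groups, so the 1 Y residue must not be double-counted.
Total = 1 + 1 − 1 = 1.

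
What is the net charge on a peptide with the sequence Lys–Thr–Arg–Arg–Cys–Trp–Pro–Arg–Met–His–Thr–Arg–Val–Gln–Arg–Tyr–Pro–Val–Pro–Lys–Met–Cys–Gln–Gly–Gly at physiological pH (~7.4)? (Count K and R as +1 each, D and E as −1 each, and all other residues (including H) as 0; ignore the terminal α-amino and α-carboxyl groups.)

Positive (K, R): Lys1, Arg3, Arg4, Arg8, Arg12, Arg15, Lys20 → +7.
Negative (D, E): none → −0.
Net charge = (+7) + (−0) = +7.

+7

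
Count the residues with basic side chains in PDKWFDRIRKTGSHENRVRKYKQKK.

11

Lysine (K), arginine (R), and histidine (H) have basic, nitrogen-containing side chains.
Matching residues: K3, R7, R9, K10, H14, R17, R19, K20, K22, K24, K25.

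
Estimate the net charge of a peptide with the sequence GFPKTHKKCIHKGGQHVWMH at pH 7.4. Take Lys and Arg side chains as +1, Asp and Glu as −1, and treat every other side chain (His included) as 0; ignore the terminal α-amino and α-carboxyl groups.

Positive (K, R): K4, K7, K8, K12 → +4.
Negative (D, E): none → −0.
Net charge = (+4) + (−0) = +4.

+4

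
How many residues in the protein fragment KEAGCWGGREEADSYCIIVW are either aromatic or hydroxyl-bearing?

4

Aromatic: F, W, Y. Hydroxyl-bearing: S, T, Y.
Aromatic residues here: W6, Y15, W20 (3).
Hydroxyl-bearing residues here: S14, Y15 (2).
Y is in both groups, so the 1 Y residue must not be double-counted.
Total = 3 + 2 − 1 = 4.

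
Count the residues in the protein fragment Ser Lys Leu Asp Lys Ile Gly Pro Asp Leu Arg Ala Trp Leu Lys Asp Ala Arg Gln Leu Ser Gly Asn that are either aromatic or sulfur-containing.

1

Aromatic: F, W, Y. Sulfur-containing: C, M.
Aromatic residues here: Trp13 (1).
Sulfur-containing residues here: none (0).
The two groups share no amino acid, so total = 1 + 0 = 1.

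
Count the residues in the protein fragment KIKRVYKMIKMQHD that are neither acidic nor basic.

7

Acidic: D, E. Basic: K, R, H. All other residues are neither.
Matching residues: I2, V5, Y6, M8, I9, M11, Q12.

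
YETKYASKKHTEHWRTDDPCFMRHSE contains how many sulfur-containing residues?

2

Cysteine (C, thiol) and methionine (M, thioether) are the two sulfur-containing amino acids.
Matching residues: C20, M22.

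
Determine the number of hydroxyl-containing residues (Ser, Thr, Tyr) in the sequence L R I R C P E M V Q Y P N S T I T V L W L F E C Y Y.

Matching residues: Y11, S14, T15, T17, Y25, Y26.

6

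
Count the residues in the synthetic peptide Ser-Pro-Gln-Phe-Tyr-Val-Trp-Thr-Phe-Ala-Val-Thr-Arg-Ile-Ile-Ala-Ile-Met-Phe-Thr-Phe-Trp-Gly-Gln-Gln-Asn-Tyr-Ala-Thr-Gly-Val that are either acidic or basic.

1

Acidic: D, E. Basic: H, K, R.
Acidic residues here: none (0).
Basic residues here: Arg13 (1).
The two groups share no amino acid, so total = 0 + 1 = 1.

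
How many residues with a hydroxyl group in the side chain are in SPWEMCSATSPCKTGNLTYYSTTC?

11

The –OH-bearing residues are Ser, Thr (aliphatic alcohols), and Tyr (phenol).
Matching residues: S1, S7, T9, S10, T14, T18, Y19, Y20, S21, T22, T23.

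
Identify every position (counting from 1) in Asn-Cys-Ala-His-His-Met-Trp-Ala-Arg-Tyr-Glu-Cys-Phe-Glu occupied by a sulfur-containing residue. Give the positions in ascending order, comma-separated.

Cysteine (C, thiol) and methionine (M, thioether) are the two sulfur-containing amino acids.
Matching residues: Cys2, Met6, Cys12.

2, 6, 12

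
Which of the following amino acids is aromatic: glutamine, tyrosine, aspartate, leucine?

tyrosine

Phenylalanine (F), tryptophan (W), and tyrosine (Y) have aromatic ring side chains.
Of the listed options, only tyrosine belongs to this group.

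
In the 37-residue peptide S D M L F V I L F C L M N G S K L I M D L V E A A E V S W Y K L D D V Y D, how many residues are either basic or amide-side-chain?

3

Basic: H, K, R. Amide-side-chain: N, Q.
Basic residues here: K16, K31 (2).
Amide-side-chain residues here: N13 (1).
The two groups share no amino acid, so total = 2 + 1 = 3.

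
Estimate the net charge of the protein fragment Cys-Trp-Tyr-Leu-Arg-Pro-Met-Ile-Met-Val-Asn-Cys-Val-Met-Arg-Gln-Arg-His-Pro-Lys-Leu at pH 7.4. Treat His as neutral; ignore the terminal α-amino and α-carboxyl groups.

+4

The side chains ionized at physiological pH are Lys/Arg (+1) and Asp/Glu (−1); with His treated as neutral, nothing else contributes.
Positive (K, R): Arg5, Arg15, Arg17, Lys20 → +4.
Negative (D, E): none → −0.
Net charge = (+4) + (−0) = +4.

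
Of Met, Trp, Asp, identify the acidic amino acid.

Asp

Only D (aspartate) and E (glutamate) carry a side-chain carboxylic acid.
Of the listed options, only Asp belongs to this group.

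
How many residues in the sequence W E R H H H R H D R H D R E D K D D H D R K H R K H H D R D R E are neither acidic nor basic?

Acidic: D, E. Basic: K, R, H. All other residues are neither.
Matching residues: W1.

1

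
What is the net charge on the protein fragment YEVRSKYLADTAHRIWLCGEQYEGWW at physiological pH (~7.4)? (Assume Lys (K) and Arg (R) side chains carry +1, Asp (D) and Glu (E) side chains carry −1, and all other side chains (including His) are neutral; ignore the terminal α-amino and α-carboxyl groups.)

Positive (K, R): R4, K6, R14 → +3.
Negative (D, E): E2, D10, E20, E23 → −4.
Net charge = (+3) + (−4) = −1.

-1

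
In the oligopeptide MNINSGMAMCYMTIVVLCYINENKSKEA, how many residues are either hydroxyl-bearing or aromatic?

5

Hydroxyl-bearing: S, T, Y. Aromatic: F, W, Y.
Hydroxyl-bearing residues here: S5, Y11, T13, Y19, S25 (5).
Aromatic residues here: Y11, Y19 (2).
Y is in both groups, so the 2 Y residues must not be double-counted.
Total = 5 + 2 − 2 = 5.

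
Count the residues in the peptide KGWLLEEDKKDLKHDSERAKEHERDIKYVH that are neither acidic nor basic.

Acidic: D, E. Basic: K, R, H. All other residues are neither.
Matching residues: G2, W3, L4, L5, L12, S16, A19, I26, Y28, V29.

10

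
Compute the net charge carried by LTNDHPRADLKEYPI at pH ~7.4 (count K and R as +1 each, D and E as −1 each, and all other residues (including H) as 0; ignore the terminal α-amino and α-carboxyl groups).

-1

Positive (K, R): R7, K11 → +2.
Negative (D, E): D4, D9, E12 → −3.
Net charge = (+2) + (−3) = −1.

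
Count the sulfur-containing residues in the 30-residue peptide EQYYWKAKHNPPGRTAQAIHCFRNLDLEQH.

The sulfur-bearing residues are cysteine (–SH) and methionine (–S–CH₃).
Matching residues: C21.

1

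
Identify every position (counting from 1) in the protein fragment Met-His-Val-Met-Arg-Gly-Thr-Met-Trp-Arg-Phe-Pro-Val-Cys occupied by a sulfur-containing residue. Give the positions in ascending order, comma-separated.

1, 4, 8, 14

Only Cys (C) and Met (M) have a sulfur atom in the side chain.
Matching residues: Met1, Met4, Met8, Cys14.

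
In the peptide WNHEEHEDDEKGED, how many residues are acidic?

Aspartate (D) and glutamate (E) have carboxylic-acid side chains and are the acidic amino acids.
Matching residues: E4, E5, E7, D8, D9, E10, E13, D14.

8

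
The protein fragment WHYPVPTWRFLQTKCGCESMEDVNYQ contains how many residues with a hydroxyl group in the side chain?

5

The –OH-bearing residues are Ser, Thr (aliphatic alcohols), and Tyr (phenol).
Matching residues: Y3, T7, T13, S19, Y25.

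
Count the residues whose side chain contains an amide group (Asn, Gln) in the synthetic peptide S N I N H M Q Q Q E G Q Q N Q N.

Matching residues: N2, N4, Q7, Q8, Q9, Q12, Q13, N14, Q15, N16.

10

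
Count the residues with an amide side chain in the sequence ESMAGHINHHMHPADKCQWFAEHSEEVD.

2

Only N (asparagine) and Q (glutamine) carry a side-chain carboxamide.
Matching residues: N8, Q18.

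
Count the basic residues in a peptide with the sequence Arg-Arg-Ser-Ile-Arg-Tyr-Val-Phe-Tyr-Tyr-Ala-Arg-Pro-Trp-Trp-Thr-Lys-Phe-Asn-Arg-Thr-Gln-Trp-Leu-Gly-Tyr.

6

Lysine (K), arginine (R), and histidine (H) have basic, nitrogen-containing side chains.
Matching residues: Arg1, Arg2, Arg5, Arg12, Lys17, Arg20.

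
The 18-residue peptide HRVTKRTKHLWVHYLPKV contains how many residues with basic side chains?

8

The basic amino acids are Lys (K), Arg (R), and His (H).
Matching residues: H1, R2, K5, R6, K8, H9, H13, K17.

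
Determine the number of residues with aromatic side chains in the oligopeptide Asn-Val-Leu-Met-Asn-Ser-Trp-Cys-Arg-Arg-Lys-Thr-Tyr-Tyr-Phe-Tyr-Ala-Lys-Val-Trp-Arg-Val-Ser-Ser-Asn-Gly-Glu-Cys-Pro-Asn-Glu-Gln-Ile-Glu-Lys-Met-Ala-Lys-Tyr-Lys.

7

The aromatic amino acids are Phe (F, benzyl), Trp (W, indole), and Tyr (Y, phenol).
Matching residues: Trp7, Tyr13, Tyr14, Phe15, Tyr16, Trp20, Tyr39.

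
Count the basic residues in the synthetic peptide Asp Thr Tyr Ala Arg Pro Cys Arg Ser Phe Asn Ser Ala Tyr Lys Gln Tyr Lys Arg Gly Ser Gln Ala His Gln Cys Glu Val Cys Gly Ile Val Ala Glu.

6

K, R, and H are the three residues with basic side chains (ε-amine, guanidinium, and imidazole respectively).
Matching residues: Arg5, Arg8, Lys15, Lys18, Arg19, His24.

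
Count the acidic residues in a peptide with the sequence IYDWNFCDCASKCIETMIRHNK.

3

Only D (aspartate) and E (glutamate) carry a side-chain carboxylic acid.
Matching residues: D3, D8, E15.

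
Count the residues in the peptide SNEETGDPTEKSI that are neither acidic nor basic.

8

Acidic: D, E. Basic: K, R, H. All other residues are neither.
Matching residues: S1, N2, T5, G6, P8, T9, S12, I13.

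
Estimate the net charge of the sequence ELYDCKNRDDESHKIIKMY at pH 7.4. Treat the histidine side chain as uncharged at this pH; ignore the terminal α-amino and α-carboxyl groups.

Near pH 7.4, K and R contribute +1 each, D and E contribute −1 each, and every other side chain (His included, as stated) is uncharged.
Positive (K, R): K6, R8, K14, K17 → +4.
Negative (D, E): E1, D4, D9, D10, E11 → −5.
Net charge = (+4) + (−5) = −1.

-1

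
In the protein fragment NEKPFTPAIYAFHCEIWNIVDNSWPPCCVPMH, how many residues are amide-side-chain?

Only N (asparagine) and Q (glutamine) carry a side-chain carboxamide.
Matching residues: N1, N18, N22.

3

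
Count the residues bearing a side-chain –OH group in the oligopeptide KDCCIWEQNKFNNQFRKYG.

1

The –OH-bearing residues are Ser, Thr (aliphatic alcohols), and Tyr (phenol).
Matching residues: Y18.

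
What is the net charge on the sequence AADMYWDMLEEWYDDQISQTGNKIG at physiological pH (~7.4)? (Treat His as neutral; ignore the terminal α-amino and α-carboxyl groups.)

Near pH 7.4, K and R contribute +1 each, D and E contribute −1 each, and every other side chain (His included, as stated) is uncharged.
Positive (K, R): K23 → +1.
Negative (D, E): D3, D7, E10, E11, D14, D15 → −6.
Net charge = (+1) + (−6) = −5.

-5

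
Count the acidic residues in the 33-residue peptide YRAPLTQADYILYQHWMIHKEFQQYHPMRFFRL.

Only D (aspartate) and E (glutamate) carry a side-chain carboxylic acid.
Matching residues: D9, E21.

2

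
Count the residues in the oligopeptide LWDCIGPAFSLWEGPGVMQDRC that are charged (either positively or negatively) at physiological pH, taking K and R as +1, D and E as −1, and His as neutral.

4

Charged side chains at pH ~7.4: K, R (positive); D, E (negative).
Matching residues: D3, E13, D20, R21.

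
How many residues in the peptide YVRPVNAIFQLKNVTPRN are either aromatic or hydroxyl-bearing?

3

Aromatic: F, W, Y. Hydroxyl-bearing: S, T, Y.
Aromatic residues here: Y1, F9 (2).
Hydroxyl-bearing residues here: Y1, T15 (2).
Y is in both groups, so the 1 Y residue must not be double-counted.
Total = 2 + 2 − 1 = 3.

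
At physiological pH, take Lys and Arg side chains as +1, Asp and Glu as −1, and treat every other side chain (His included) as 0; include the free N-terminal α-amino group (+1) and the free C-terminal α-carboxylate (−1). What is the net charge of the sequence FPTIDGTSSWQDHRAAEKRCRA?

Positive (K, R): R14, K18, R19, R21 → +4.
Negative (D, E): D5, D12, E17 → −3.
The N-terminus (+1) and C-terminus (−1) cancel.
Net charge = (+4) + (−3) = +1.

+1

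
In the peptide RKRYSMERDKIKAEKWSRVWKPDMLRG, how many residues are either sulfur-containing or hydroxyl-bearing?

5

Sulfur-containing: C, M. Hydroxyl-bearing: S, T, Y.
Sulfur-containing residues here: M6, M24 (2).
Hydroxyl-bearing residues here: Y4, S5, S17 (3).
The two groups share no amino acid, so total = 2 + 3 = 5.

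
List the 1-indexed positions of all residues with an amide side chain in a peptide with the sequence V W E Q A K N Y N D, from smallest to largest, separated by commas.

Asparagine (N) and glutamine (Q) have uncharged amide side chains.
Matching residues: Q4, N7, N9.

4, 7, 9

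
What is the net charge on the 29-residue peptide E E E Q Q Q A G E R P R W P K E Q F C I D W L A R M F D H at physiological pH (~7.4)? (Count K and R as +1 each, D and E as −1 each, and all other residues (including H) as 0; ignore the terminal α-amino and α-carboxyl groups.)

Positive (K, R): R10, R12, K15, R25 → +4.
Negative (D, E): E1, E2, E3, E9, E16, D21, D28 → −7.
Net charge = (+4) + (−7) = −3.

-3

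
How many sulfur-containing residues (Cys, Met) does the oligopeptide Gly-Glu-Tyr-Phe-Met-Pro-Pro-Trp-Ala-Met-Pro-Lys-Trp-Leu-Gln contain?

2

Matching residues: Met5, Met10.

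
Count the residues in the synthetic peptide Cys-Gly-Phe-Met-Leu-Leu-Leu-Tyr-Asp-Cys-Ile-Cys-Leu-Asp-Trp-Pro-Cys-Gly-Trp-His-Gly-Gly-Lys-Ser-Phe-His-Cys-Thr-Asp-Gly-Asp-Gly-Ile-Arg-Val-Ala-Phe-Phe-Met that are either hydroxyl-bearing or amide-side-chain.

Hydroxyl-bearing: S, T, Y. Amide-side-chain: N, Q.
Hydroxyl-bearing residues here: Tyr8, Ser24, Thr28 (3).
Amide-side-chain residues here: none (0).
The two groups share no amino acid, so total = 3 + 0 = 3.

3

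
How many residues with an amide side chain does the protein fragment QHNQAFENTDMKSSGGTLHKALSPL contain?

4

Only N (asparagine) and Q (glutamine) carry a side-chain carboxamide.
Matching residues: Q1, N3, Q4, N8.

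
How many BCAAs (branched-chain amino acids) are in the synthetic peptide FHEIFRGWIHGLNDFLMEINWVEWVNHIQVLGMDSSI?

V, L, and I make up the branched-chain aliphatic group.
Matching residues: I4, I9, L12, L16, I19, V22, V25, I28, V30, L31, I37.

11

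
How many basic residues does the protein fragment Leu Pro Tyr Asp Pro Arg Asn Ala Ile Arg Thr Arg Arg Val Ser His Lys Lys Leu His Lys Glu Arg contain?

10

The basic amino acids are Lys (K), Arg (R), and His (H).
Matching residues: Arg6, Arg10, Arg12, Arg13, His16, Lys17, Lys18, His20, Lys21, Arg23.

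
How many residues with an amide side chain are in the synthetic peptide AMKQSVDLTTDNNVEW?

Asparagine (N) and glutamine (Q) have uncharged amide side chains.
Matching residues: Q4, N12, N13.

3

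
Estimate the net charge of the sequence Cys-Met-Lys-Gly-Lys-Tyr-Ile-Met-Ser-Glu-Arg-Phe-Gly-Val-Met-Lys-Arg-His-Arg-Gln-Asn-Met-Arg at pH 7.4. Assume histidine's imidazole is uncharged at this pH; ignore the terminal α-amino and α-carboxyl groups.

+6

At pH ~7.4 the Lys and Arg side chains are protonated (+1), the Asp and Glu side chains are deprotonated (−1), and with His taken as neutral all other side chains carry no charge.
Positive (K, R): Lys3, Lys5, Arg11, Lys16, Arg17, Arg19, Arg23 → +7.
Negative (D, E): Glu10 → −1.
Net charge = (+7) + (−1) = +6.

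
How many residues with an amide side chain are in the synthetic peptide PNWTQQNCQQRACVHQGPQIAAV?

The amide-side-chain residues are Asn (N) and Gln (Q).
Matching residues: N2, Q5, Q6, N7, Q9, Q10, Q16, Q19.

8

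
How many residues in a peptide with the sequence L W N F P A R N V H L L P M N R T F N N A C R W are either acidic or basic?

4

Acidic: D, E. Basic: H, K, R.
Acidic residues here: none (0).
Basic residues here: R7, H10, R16, R23 (4).
The two groups share no amino acid, so total = 0 + 4 = 4.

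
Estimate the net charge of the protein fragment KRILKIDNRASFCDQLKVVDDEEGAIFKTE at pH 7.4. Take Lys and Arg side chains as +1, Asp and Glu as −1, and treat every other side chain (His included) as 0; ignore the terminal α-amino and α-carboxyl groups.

-1

Positive (K, R): K1, R2, K5, R9, K17, K28 → +6.
Negative (D, E): D7, D14, D20, D21, E22, E23, E30 → −7.
Net charge = (+6) + (−7) = −1.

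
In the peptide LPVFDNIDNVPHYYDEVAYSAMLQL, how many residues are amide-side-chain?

3

Asparagine (N) and glutamine (Q) have uncharged amide side chains.
Matching residues: N6, N9, Q24.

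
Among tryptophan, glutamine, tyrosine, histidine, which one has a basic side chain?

histidine

The basic amino acids are Lys (K), Arg (R), and His (H).
Of the listed options, only histidine belongs to this group.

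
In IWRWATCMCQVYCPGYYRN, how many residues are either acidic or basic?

Acidic: D, E. Basic: H, K, R.
Acidic residues here: none (0).
Basic residues here: R3, R18 (2).
The two groups share no amino acid, so total = 0 + 2 = 2.

2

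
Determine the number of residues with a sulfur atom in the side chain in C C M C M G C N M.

Cysteine (C, thiol) and methionine (M, thioether) are the two sulfur-containing amino acids.
Matching residues: C1, C2, M3, C4, M5, C7, M9.

7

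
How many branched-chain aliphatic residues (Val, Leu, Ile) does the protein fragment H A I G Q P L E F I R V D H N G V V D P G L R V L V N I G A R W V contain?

Matching residues: I3, L7, I10, V12, V17, V18, L22, V24, L25, V26, I28, V33.

12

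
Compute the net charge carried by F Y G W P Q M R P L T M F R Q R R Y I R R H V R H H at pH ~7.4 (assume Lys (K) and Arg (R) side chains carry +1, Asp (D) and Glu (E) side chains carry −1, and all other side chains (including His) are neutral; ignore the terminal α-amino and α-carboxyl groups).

Positive (K, R): R8, R14, R16, R17, R20, R21, R24 → +7.
Negative (D, E): none → −0.
Net charge = (+7) + (−0) = +7.

+7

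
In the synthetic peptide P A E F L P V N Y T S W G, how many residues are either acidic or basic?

Acidic: D, E. Basic: H, K, R.
Acidic residues here: E3 (1).
Basic residues here: none (0).
The two groups share no amino acid, so total = 1 + 0 = 1.

1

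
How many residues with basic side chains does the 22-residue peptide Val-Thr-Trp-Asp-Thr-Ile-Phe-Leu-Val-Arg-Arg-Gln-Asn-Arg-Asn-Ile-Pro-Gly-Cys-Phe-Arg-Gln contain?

The basic amino acids are Lys (K), Arg (R), and His (H).
Matching residues: Arg10, Arg11, Arg14, Arg21.

4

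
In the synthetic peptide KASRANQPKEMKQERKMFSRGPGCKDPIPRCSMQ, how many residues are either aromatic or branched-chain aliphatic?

2

Aromatic: F, W, Y. Branched-chain aliphatic: I, L, V.
Aromatic residues here: F18 (1).
Branched-chain aliphatic residues here: I28 (1).
The two groups share no amino acid, so total = 1 + 1 = 2.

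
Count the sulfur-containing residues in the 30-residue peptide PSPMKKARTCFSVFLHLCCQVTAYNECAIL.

5

Cysteine (C, thiol) and methionine (M, thioether) are the two sulfur-containing amino acids.
Matching residues: M4, C10, C18, C19, C27.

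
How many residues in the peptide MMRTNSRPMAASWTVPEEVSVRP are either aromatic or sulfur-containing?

Aromatic: F, W, Y. Sulfur-containing: C, M.
Aromatic residues here: W13 (1).
Sulfur-containing residues here: M1, M2, M9 (3).
The two groups share no amino acid, so total = 1 + 3 = 4.

4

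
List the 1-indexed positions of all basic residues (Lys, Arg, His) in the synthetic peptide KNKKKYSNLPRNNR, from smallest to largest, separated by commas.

Matching residues: K1, K3, K4, K5, R11, R14.

1, 3, 4, 5, 11, 14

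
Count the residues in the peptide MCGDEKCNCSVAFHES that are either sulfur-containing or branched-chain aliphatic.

Sulfur-containing: C, M. Branched-chain aliphatic: I, L, V.
Sulfur-containing residues here: M1, C2, C7, C9 (4).
Branched-chain aliphatic residues here: V11 (1).
The two groups share no amino acid, so total = 4 + 1 = 5.

5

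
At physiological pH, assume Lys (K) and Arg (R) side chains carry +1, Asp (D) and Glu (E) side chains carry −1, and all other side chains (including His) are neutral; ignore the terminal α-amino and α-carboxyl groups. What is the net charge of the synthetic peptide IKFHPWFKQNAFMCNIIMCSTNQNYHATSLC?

Positive (K, R): K2, K8 → +2.
Negative (D, E): none → −0.
Net charge = (+2) + (−0) = +2.

+2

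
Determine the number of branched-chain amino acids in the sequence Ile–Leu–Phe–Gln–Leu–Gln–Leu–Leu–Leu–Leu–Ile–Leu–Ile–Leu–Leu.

12

V, L, and I make up the branched-chain aliphatic group.
Matching residues: Ile1, Leu2, Leu5, Leu7, Leu8, Leu9, Leu10, Ile11, Leu12, Ile13, Leu14, Leu15.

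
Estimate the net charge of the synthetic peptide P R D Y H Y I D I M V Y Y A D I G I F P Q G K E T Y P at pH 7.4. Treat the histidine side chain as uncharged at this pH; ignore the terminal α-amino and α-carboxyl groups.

-2

The side chains ionized at physiological pH are Lys/Arg (+1) and Asp/Glu (−1); with His treated as neutral, nothing else contributes.
Positive (K, R): R2, K23 → +2.
Negative (D, E): D3, D8, D15, E24 → −4.
Net charge = (+2) + (−4) = −2.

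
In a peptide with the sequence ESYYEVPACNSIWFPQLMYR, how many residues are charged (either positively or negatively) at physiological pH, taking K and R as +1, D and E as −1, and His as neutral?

Charged side chains at pH ~7.4: K, R (positive); D, E (negative).
Matching residues: E1, E5, R20.

3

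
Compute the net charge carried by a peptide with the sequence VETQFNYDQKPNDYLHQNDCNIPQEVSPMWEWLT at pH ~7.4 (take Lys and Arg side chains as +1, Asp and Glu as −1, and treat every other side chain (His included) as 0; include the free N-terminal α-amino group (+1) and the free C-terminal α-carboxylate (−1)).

-5

Positive (K, R): K10 → +1.
Negative (D, E): E2, D8, D13, D19, E25, E31 → −6.
The N-terminus (+1) and C-terminus (−1) cancel.
Net charge = (+1) + (−6) = −5.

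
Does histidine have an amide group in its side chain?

No

Asparagine (N) and glutamine (Q) have uncharged amide side chains.
Histidine is not in this group.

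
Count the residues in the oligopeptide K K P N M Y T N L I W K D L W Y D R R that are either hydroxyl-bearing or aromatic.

5

Hydroxyl-bearing: S, T, Y. Aromatic: F, W, Y.
Hydroxyl-bearing residues here: Y6, T7, Y16 (3).
Aromatic residues here: Y6, W11, W15, Y16 (4).
Y is in both groups, so the 2 Y residues must not be double-counted.
Total = 3 + 4 − 2 = 5.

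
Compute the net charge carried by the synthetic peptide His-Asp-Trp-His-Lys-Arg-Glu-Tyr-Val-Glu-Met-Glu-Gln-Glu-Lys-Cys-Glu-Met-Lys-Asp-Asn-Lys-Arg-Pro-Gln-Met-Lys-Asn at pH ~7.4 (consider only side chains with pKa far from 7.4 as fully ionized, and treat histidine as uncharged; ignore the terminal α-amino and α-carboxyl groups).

0

At pH ~7.4 the Lys and Arg side chains are protonated (+1), the Asp and Glu side chains are deprotonated (−1), and with His taken as neutral all other side chains carry no charge.
Positive (K, R): Lys5, Arg6, Lys15, Lys19, Lys22, Arg23, Lys27 → +7.
Negative (D, E): Asp2, Glu7, Glu10, Glu12, Glu14, Glu17, Asp20 → −7.
Net charge = (+7) + (−7) = 0.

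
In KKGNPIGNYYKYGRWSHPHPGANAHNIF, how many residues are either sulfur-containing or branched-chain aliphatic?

Sulfur-containing: C, M. Branched-chain aliphatic: I, L, V.
Sulfur-containing residues here: none (0).
Branched-chain aliphatic residues here: I6, I27 (2).
The two groups share no amino acid, so total = 0 + 2 = 2.

2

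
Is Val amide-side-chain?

Asparagine (N) and glutamine (Q) have uncharged amide side chains.
Valine is not in this group.

No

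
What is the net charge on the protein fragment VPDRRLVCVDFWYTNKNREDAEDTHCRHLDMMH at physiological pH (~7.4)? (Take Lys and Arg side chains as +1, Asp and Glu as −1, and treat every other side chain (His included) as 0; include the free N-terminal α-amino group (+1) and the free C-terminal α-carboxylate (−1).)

Positive (K, R): R4, R5, K16, R18, R27 → +5.
Negative (D, E): D3, D10, E19, D20, E22, D23, D30 → −7.
The N-terminus (+1) and C-terminus (−1) cancel.
Net charge = (+5) + (−7) = −2.

-2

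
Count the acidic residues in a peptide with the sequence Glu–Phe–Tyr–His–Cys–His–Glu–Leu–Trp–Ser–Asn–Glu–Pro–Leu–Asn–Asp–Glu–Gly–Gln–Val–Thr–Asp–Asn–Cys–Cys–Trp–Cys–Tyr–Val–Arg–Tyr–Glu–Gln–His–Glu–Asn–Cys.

8

The acidic residues are Asp (D) and Glu (E), whose side chains end in a carboxylate group.
Matching residues: Glu1, Glu7, Glu12, Asp16, Glu17, Asp22, Glu32, Glu35.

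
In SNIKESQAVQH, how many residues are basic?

K, R, and H are the three residues with basic side chains (ε-amine, guanidinium, and imidazole respectively).
Matching residues: K4, H11.

2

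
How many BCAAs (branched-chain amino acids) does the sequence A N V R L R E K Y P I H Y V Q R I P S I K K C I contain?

Valine (V), leucine (L), and isoleucine (I) are the branched-chain amino acids.
Matching residues: V3, L5, I11, V14, I17, I20, I24.

7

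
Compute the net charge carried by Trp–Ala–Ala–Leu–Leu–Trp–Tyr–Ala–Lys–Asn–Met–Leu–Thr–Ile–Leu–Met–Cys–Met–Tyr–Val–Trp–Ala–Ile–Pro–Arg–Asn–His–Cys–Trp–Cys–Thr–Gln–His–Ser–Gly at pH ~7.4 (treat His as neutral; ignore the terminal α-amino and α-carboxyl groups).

Near pH 7.4, K and R contribute +1 each, D and E contribute −1 each, and every other side chain (His included, as stated) is uncharged.
Positive (K, R): Lys9, Arg25 → +2.
Negative (D, E): none → −0.
Net charge = (+2) + (−0) = +2.

+2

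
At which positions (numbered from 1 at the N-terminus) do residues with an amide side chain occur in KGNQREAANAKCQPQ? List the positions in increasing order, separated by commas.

3, 4, 9, 13, 15

Only N (asparagine) and Q (glutamine) carry a side-chain carboxamide.
Matching residues: N3, Q4, N9, Q13, Q15.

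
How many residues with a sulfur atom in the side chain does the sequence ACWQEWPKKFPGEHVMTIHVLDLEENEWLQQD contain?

The sulfur-bearing residues are cysteine (–SH) and methionine (–S–CH₃).
Matching residues: C2, M16.

2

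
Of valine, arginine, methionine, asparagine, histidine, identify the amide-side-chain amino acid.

Only N (asparagine) and Q (glutamine) carry a side-chain carboxamide.
Of the listed options, only asparagine belongs to this group.

asparagine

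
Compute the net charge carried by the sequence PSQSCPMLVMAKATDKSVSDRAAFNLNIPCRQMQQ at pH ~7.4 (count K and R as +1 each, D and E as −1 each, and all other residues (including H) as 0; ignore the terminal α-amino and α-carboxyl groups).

Positive (K, R): K12, K16, R21, R31 → +4.
Negative (D, E): D15, D20 → −2.
Net charge = (+4) + (−2) = +2.

+2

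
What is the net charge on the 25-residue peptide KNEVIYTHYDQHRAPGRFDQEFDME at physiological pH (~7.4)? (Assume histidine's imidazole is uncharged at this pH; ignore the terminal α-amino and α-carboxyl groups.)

-3

At pH ~7.4 the Lys and Arg side chains are protonated (+1), the Asp and Glu side chains are deprotonated (−1), and with His taken as neutral all other side chains carry no charge.
Positive (K, R): K1, R13, R17 → +3.
Negative (D, E): E3, D10, D19, E21, D23, E25 → −6.
Net charge = (+3) + (−6) = −3.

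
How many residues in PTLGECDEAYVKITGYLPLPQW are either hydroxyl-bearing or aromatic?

Hydroxyl-bearing: S, T, Y. Aromatic: F, W, Y.
Hydroxyl-bearing residues here: T2, Y10, T14, Y16 (4).
Aromatic residues here: Y10, Y16, W22 (3).
Y is in both groups, so the 2 Y residues must not be double-counted.
Total = 4 + 3 − 2 = 5.

5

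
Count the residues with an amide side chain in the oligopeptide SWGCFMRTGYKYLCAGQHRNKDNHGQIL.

4

Only N (asparagine) and Q (glutamine) carry a side-chain carboxamide.
Matching residues: Q17, N20, N23, Q26.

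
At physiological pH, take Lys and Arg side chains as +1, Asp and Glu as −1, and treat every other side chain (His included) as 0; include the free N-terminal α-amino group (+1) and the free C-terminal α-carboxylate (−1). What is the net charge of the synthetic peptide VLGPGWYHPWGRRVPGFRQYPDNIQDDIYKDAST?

Positive (K, R): R12, R13, R18, K30 → +4.
Negative (D, E): D22, D26, D27, D31 → −4.
The N-terminus (+1) and C-terminus (−1) cancel.
Net charge = (+4) + (−4) = 0.

0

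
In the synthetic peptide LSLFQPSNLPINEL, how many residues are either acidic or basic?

Acidic: D, E. Basic: H, K, R.
Acidic residues here: E13 (1).
Basic residues here: none (0).
The two groups share no amino acid, so total = 1 + 0 = 1.

1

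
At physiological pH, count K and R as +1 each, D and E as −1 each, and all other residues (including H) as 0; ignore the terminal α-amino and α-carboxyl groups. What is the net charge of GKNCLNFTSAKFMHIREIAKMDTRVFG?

Positive (K, R): K2, K11, R16, K20, R24 → +5.
Negative (D, E): E17, D22 → −2.
Net charge = (+5) + (−2) = +3.

+3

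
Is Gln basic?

The basic amino acids are Lys (K), Arg (R), and His (H).
Glutamine is not in this group.

No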